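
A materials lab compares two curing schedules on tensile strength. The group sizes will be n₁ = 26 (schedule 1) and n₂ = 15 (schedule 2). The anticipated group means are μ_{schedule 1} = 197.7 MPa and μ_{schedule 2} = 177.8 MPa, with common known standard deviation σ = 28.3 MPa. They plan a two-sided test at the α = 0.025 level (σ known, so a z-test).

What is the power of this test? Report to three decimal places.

Standardized effect: d = |μ_{schedule 1} − μ_{schedule 2}| / σ = |197.7 − 177.8| / 28.3 = 0.7032
Noncentrality parameter: δ = d / √(1/n₁ + 1/n₂) = 0.7032 / √(1/26 + 1/15) = 2.1687
Critical value for a two-sided test at α = 0.025: z_{α/2} = 2.241.
Power = Φ(δ − 2.241) + Φ(−δ − 2.241) = Φ(-0.073) + Φ(-4.410) = 0.4710 + 0.0000 = 0.4710.

Power ≈ 0.471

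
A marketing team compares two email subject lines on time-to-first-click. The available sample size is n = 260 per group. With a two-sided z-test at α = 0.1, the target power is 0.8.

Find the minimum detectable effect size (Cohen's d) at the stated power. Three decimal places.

d ≈ 0.218

Required noncentrality: δ = z_{0.05} + z_{0.20} = 1.645 + 0.842 = 2.486.
(Lower-tail contribution to power is negligible for δ > 0.)
δ = d·√(n/2) ⇒ d = δ/√(n/2) = 2.486/√(260/2) = 0.2181.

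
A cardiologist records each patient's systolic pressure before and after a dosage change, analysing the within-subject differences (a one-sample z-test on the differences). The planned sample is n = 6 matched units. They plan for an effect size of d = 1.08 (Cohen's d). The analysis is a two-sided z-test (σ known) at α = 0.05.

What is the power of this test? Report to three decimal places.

Noncentrality parameter: δ = d·√n = 1.08 × √6 = 2.6454
Two-sided α = 0.05 → critical value z_{0.025} = 1.960.
Power = Φ(δ − 1.960) + Φ(−δ − 1.960) = Φ(0.685) + Φ(-4.605) = 0.7535 + 0.0000 = 0.7535.

Power ≈ 0.753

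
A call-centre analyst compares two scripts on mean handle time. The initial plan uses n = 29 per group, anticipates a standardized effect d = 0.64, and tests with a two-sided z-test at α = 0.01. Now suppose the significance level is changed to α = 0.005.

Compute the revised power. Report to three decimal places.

δ = d·√(n/2) = 0.64 × √(29/2) = 2.4370 (unchanged). New critical value: z_{0.0025} = 2.807.
Revised power = Φ(δ − 2.807) + Φ(−δ − 2.807) = Φ(-0.370) + Φ(-5.244) = 0.3557 + 0.0000 = 0.3557.

Power ≈ 0.356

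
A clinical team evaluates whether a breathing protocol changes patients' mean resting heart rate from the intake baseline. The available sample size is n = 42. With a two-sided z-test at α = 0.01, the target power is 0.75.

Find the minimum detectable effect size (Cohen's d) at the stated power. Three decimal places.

d ≈ 0.502

Required noncentrality: δ = z_{0.005} + z_{0.25} = 2.576 + 0.674 = 3.250.
(The second rejection-region term Φ(−δ − z_{α/2}) is negligible and dropped.)
δ = d·√n ⇒ d = δ/√n = 3.250/√42 = 0.5015.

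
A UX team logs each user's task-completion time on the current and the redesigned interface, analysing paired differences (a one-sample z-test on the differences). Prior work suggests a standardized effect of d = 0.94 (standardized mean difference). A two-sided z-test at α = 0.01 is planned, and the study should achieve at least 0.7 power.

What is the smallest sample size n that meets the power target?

n = 11

Set Φ(δ − 2.576) = 0.7; then δ − 2.576 = Φ⁻¹(0.7) = 0.524, giving δ = 3.100.
(Ignoring the negligible lower-tail rejection probability gives the usual closed-form inversion.)
δ = d·√n ⇒ n = (δ/d)² = (3.100 / 0.94)² = 10.88.
Rounding up, n = 11.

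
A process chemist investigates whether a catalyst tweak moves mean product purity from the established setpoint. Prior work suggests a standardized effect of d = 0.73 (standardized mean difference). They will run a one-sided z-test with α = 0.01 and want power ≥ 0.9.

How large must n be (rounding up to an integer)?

Set Φ(δ − 2.326) = 0.9; then δ − 2.326 = Φ⁻¹(0.9) = 1.282, giving δ = 3.608.
δ = d·√n ⇒ n = (δ/d)² = (3.608 / 0.73)² = 24.43.
Round up to the next whole unit.

n = 25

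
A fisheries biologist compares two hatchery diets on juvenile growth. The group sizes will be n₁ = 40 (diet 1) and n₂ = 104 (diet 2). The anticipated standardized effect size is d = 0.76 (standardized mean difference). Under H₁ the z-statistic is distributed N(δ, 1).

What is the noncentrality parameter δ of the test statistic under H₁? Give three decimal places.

The noncentrality parameter scales effect size by the design's sample-size factor: δ = d / √(1/n₁ + 1/n₂) = 0.76 / √(1/40 + 1/104) = 4.0849

δ ≈ 4.085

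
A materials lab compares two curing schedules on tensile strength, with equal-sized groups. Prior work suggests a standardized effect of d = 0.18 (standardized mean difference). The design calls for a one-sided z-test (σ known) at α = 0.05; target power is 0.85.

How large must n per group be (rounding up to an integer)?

n = 444 per group

Set Φ(δ − 1.645) = 0.85; then δ − 1.645 = Φ⁻¹(0.85) = 1.036, giving δ = 2.681.
δ = d·√(n/2) ⇒ n = 2(δ/d)² = 2 × (2.681 / 0.18)² = 443.78.
Round up to the next whole unit.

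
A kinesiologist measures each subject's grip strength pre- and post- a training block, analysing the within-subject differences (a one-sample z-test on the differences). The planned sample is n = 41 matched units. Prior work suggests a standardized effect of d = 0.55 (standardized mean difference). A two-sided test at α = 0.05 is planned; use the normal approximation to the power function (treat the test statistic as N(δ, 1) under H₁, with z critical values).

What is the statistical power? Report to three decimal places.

Noncentrality parameter: δ = d·√n = 0.55 × √41 = 3.5217
Critical value for a two-sided test at α = 0.05: z_{α/2} = 1.960.
Power = Φ(δ − 1.960) + Φ(−δ − 1.960) = Φ(1.562) + Φ(-5.482) = 0.9408 + 0.0000 = 0.9408.

Power ≈ 0.941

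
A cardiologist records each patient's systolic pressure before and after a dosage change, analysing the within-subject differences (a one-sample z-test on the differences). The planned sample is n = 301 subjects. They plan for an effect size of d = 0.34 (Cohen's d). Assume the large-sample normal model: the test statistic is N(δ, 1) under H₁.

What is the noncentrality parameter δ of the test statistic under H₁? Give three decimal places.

δ ≈ 5.899

δ = d·√n = 0.34 × √301 = 5.8988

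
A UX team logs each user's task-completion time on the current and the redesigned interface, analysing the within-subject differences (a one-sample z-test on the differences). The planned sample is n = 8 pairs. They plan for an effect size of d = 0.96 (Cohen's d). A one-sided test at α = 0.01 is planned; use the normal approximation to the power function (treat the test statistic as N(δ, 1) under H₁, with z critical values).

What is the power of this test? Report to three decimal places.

Noncentrality parameter: δ = d·√n = 0.96 × √8 = 2.7153
One-sided α = 0.01 → critical value z_{0.01} = 2.326.
Power = Φ(δ − 2.326) = Φ(0.389) = 0.6513.

Power ≈ 0.651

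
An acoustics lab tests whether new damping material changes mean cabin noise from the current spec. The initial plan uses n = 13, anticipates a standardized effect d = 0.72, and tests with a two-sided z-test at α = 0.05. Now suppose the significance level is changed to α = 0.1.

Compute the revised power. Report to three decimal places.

Power ≈ 0.829

δ = d·√n = 0.72 × √13 = 2.5960 (unchanged). New critical value: z_{0.05} = 1.645.
Revised power = Φ(δ − 1.645) + Φ(−δ − 1.645) = Φ(0.951) + Φ(-4.241) = 0.8292 + 0.0000 = 0.8292.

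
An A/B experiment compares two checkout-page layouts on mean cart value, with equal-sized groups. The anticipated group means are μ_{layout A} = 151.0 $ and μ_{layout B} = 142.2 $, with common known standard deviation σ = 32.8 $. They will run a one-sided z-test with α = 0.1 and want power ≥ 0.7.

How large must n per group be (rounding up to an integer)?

Standardized effect: d = |μ_{layout A} − μ_{layout B}| / σ = |151.0 − 142.2| / 32.8 = 0.2683
Set Φ(δ − 1.282) = 0.7; then δ − 1.282 = Φ⁻¹(0.7) = 0.524, giving δ = 1.806.
δ = d·√(n/2) ⇒ n = 2(δ/d)² = 2 × (1.806 / 0.2683)² = 90.62.
Rounding up, n = 91 per group.

n = 91 per group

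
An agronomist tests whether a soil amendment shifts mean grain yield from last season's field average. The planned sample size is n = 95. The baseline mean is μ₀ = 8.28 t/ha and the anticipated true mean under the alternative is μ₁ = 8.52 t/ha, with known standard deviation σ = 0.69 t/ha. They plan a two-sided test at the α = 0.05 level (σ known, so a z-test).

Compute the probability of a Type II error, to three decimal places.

β ≈ 0.076

Standardized effect: d = |μ₁ − μ₀| / σ = |8.52 − 8.28| / 0.69 = 0.3478
Noncentrality parameter: δ = d·√n = 0.3478 × √95 = 3.3902
Two-sided α = 0.05 → critical value z_{0.025} = 1.960.
Power = Φ(δ − 1.960) + Φ(−δ − 1.960) = Φ(1.430) + Φ(-5.350) = 0.9237 + 0.0000 = 0.9237.
Type II error: β = 1 − power = 1 − 0.9237 = 0.0763.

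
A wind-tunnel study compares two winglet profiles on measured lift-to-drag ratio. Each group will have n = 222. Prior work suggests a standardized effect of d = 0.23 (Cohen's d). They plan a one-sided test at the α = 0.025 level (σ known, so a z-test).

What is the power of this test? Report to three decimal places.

Noncentrality parameter: δ = d·√(n/2) = 0.23 × √(222/2) = 2.4232
Critical value for a one-sided test at α = 0.025: z_α = 1.960.
Power = P(Z > 1.960 − δ) = Φ(0.463) = 0.6784.

Power ≈ 0.678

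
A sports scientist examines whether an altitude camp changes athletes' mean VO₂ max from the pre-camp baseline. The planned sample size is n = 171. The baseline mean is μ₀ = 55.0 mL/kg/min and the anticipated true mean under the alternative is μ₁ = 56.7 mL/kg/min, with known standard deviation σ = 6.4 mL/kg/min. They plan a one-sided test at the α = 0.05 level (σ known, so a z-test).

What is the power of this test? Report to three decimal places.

Power ≈ 0.966

Standardized effect: d = |μ₁ − μ₀| / σ = |56.7 − 55.0| / 6.4 = 0.2656
Noncentrality parameter: δ = d·√n = 0.2656 × √171 = 3.4735
One-sided α = 0.05 → critical value z_{0.05} = 1.645.
Power = P(Z > 1.645 − δ) = Φ(1.829) = 0.9663.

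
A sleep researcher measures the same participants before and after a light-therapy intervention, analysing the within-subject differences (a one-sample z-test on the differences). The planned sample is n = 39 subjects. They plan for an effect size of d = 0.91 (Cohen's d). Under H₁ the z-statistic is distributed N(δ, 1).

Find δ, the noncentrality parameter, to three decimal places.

The noncentrality parameter scales effect size by the design's sample-size factor: δ = d·√n = 0.91 × √39 = 5.6829

δ ≈ 5.683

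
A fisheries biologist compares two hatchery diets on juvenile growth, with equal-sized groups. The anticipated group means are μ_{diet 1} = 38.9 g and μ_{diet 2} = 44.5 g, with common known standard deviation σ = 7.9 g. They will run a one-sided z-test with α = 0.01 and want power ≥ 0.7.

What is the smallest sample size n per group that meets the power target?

n = 33 per group

Standardized effect: d = |μ_{diet 1} − μ_{diet 2}| / σ = |38.9 − 44.5| / 7.9 = 0.7089
For power 0.7 need Φ(δ − z_{0.01}) = 0.7, so δ = z_{0.01} + z_{0.30} = 2.326 + 0.524 = 2.851.
δ = d·√(n/2) ⇒ n = 2(δ/d)² = 2 × (2.851 / 0.7089)² = 32.35.
Rounding up, n = 33 per group.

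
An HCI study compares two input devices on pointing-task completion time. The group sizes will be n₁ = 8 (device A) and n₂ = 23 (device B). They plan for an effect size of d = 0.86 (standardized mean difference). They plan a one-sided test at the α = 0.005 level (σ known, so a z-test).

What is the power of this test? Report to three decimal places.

Noncentrality parameter: δ = d / √(1/n₁ + 1/n₂) = 0.86 / √(1/8 + 1/23) = 2.0952
Critical value for a one-sided test at α = 0.005: z_α = 2.576.
Power = Φ(δ − 2.576) = Φ(-0.481) = 0.3154.

Power ≈ 0.315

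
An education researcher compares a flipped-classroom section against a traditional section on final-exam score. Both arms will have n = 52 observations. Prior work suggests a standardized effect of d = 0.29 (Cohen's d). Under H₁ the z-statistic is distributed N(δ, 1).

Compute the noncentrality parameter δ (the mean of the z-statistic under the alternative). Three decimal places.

The noncentrality parameter scales effect size by the design's sample-size factor: δ = d·√(n/2) = 0.29 × √(52/2) = 1.4787

δ ≈ 1.479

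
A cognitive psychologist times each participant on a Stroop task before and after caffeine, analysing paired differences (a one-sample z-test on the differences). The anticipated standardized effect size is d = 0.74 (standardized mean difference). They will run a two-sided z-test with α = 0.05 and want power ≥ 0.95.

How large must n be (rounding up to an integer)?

n = 24

Set Φ(δ − 1.960) = 0.95; then δ − 1.960 = Φ⁻¹(0.95) = 1.645, giving δ = 3.605.
(For δ > 0 the lower-tail rejection region contributes negligibly to power, so the one-term inversion is standard.)
δ = d·√n ⇒ n = (δ/d)² = (3.605 / 0.74)² = 23.73.
Round up to the next whole unit.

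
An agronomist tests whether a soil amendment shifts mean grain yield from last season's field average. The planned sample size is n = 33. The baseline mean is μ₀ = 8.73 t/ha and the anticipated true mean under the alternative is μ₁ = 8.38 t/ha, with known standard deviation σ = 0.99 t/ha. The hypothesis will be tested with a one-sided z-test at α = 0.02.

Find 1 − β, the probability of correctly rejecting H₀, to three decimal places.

Standardized effect: d = |μ₁ − μ₀| / σ = |8.38 − 8.73| / 0.99 = 0.3535
Noncentrality parameter: δ = d·√n = 0.3535 × √33 = 2.0309
One-sided α = 0.02 → critical value z_{0.02} = 2.054.
Power = P(Z > 2.054 − δ) = Φ(-0.023) = 0.4909.

Power ≈ 0.491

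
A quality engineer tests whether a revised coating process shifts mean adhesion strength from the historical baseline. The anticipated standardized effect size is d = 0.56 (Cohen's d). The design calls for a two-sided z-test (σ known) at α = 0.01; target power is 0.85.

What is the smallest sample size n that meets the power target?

n = 42

For power 0.85 need Φ(δ − z_{0.005}) = 0.85, so δ = z_{0.005} + z_{0.15} = 2.576 + 1.036 = 3.612.
(For δ > 0 the lower-tail rejection region contributes negligibly to power, so the one-term inversion is standard.)
δ = d·√n ⇒ n = (δ/d)² = (3.612 / 0.56)² = 41.61.
Rounding up, n = 42.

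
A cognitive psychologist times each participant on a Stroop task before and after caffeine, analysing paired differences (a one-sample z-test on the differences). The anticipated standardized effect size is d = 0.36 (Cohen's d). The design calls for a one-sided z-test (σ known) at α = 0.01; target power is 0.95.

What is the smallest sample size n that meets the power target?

n = 122

Set Φ(δ − 2.326) = 0.95; then δ − 2.326 = Φ⁻¹(0.95) = 1.645, giving δ = 3.971.
δ = d·√n ⇒ n = (δ/d)² = (3.971 / 0.36)² = 121.69.
Rounding up, n = 122.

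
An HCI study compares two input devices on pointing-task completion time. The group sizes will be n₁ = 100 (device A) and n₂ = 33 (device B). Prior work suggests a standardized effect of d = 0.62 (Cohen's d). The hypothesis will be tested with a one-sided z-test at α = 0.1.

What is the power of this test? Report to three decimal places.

Noncentrality parameter: δ = d / √(1/n₁ + 1/n₂) = 0.62 / √(1/100 + 1/33) = 3.0883
Critical value for a one-sided test at α = 0.1: z_α = 1.282.
Power = Φ(δ − 1.282) = Φ(1.807) = 0.9646.

Power ≈ 0.965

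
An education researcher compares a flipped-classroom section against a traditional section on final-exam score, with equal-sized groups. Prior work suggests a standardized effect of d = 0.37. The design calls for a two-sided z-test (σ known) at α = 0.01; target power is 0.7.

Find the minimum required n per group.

n = 141 per group

Set Φ(δ − 2.576) = 0.7; then δ − 2.576 = Φ⁻¹(0.7) = 0.524, giving δ = 3.100.
(For δ > 0 the lower-tail rejection region contributes negligibly to power, so the one-term inversion is standard.)
δ = d·√(n/2) ⇒ n = 2(δ/d)² = 2 × (3.100 / 0.37)² = 140.42.
Round up to the next whole unit.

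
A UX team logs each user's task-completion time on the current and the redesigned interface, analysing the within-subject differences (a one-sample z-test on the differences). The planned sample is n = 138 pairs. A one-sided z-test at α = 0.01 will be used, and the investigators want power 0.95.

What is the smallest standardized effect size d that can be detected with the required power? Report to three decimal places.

d ≈ 0.338

Required noncentrality: δ = z_{0.01} + z_{0.05} = 2.326 + 1.645 = 3.971.
δ = d·√n ⇒ d = δ/√n = 3.971/√138 = 0.3381.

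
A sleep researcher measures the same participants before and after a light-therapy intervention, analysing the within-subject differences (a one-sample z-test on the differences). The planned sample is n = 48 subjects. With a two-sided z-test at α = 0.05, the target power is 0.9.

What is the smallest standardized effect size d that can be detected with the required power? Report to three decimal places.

Need Φ(δ − 1.960) = 0.9, so δ = 1.960 + 1.282 = 3.242.
(Lower-tail contribution to power is negligible for δ > 0.)
δ = d·√n ⇒ d = δ/√n = 3.242/√48 = 0.4679.

d ≈ 0.468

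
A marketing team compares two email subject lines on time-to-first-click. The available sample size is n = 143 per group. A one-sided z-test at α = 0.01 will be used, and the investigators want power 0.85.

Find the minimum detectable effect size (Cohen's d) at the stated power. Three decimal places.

d ≈ 0.398

Need Φ(δ − 2.326) = 0.85, so δ = 2.326 + 1.036 = 3.363.
δ = d·√(n/2) ⇒ d = δ/√(n/2) = 3.363/√(143/2) = 0.3977.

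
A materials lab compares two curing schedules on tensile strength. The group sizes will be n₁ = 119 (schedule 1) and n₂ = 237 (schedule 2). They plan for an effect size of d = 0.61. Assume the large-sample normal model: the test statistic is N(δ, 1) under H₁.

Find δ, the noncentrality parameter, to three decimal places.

The noncentrality parameter scales effect size by the design's sample-size factor: δ = d / √(1/n₁ + 1/n₂) = 0.61 / √(1/119 + 1/237) = 5.4294

δ ≈ 5.429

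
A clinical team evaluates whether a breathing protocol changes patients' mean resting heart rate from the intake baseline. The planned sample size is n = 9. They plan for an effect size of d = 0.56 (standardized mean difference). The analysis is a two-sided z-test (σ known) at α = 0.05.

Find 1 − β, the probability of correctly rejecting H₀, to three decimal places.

Power ≈ 0.390

Noncentrality parameter: λ = d·√n = 0.56 × √9 = 1.6800
Critical value for a two-sided test at α = 0.05: z_{α/2} = 1.960.
Power = Φ(λ − 1.960) + Φ(−λ − 1.960) = Φ(-0.280) + Φ(-3.640) = 0.3898 + 0.0001 = 0.3899.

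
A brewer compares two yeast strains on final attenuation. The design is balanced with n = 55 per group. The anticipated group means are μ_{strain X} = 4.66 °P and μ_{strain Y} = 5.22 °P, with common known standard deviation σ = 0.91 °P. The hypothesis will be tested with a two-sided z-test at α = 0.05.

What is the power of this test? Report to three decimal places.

Power ≈ 0.897

Standardized effect: d = |μ_{strain X} − μ_{strain Y}| / σ = |4.66 − 5.22| / 0.91 = 0.6154
Noncentrality parameter: δ = d·√(n/2) = 0.6154 × √(55/2) = 3.2271
Two-sided α = 0.05 → critical value z_{0.025} = 1.960.
Power = Φ(δ − 1.960) + Φ(−δ − 1.960) = Φ(1.267) + Φ(-5.187) = 0.8974 + 0.0000 = 0.8974.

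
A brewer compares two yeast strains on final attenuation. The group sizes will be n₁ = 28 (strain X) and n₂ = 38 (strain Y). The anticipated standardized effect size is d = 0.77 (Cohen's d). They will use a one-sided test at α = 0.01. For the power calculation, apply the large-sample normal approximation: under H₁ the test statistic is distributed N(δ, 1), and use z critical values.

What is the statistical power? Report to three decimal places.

Power ≈ 0.778

Noncentrality parameter: δ = d / √(1/n₁ + 1/n₂) = 0.77 / √(1/28 + 1/38) = 3.0916
Critical value for a one-sided test at α = 0.01: z_α = 2.326.
Power = P(Z > 2.326 − δ) = Φ(0.765) = 0.7780.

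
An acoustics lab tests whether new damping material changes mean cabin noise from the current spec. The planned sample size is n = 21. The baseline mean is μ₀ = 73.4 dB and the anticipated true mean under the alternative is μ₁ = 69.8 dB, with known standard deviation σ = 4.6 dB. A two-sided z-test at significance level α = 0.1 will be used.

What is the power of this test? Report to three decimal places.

Power ≈ 0.974

Standardized effect: d = |μ₁ − μ₀| / σ = |69.8 − 73.4| / 4.6 = 0.7826
Noncentrality parameter: δ = d·√n = 0.7826 × √21 = 3.5864
Critical value for a two-sided test at α = 0.1: z_{α/2} = 1.645.
Power = Φ(δ − 1.645) + Φ(−δ − 1.645) = Φ(1.942) + Φ(-5.231) = 0.9739 + 0.0000 = 0.9739.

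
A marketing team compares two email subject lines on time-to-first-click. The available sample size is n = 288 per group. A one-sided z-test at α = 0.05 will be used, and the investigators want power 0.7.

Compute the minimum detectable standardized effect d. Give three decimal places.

Need Φ(δ − 1.645) = 0.7, so δ = 1.645 + 0.524 = 2.169.
δ = d·√(n/2) ⇒ d = δ/√(n/2) = 2.169/√(288/2) = 0.1808.

d ≈ 0.181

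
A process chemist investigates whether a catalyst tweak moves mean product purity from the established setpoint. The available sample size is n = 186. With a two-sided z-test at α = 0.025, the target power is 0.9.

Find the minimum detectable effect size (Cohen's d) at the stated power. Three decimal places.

Required noncentrality: δ = z_{0.0125} + z_{0.10} = 2.241 + 1.282 = 3.523.
(The second rejection-region term Φ(−δ − z_{α/2}) is negligible and dropped.)
δ = d·√n ⇒ d = δ/√n = 3.523/√186 = 0.2583.

d ≈ 0.258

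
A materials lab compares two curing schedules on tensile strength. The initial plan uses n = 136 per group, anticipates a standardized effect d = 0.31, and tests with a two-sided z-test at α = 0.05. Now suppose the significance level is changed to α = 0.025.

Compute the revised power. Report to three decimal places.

Power ≈ 0.624

δ = d·√(n/2) = 0.31 × √(136/2) = 2.5563 (unchanged). New critical value: z_{0.0125} = 2.241.
Revised power = Φ(δ − 2.241) + Φ(−δ − 2.241) = Φ(0.315) + Φ(-4.798) = 0.6236 + 0.0000 = 0.6236.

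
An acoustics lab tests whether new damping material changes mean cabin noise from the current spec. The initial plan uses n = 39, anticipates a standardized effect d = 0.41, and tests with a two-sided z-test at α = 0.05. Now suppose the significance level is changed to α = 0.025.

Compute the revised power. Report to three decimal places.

δ = d·√n = 0.41 × √39 = 2.5604 (unchanged). New critical value: z_{0.0125} = 2.241.
Revised power = Φ(δ − 2.241) + Φ(−δ − 2.241) = Φ(0.319) + Φ(-4.802) = 0.6252 + 0.0000 = 0.6252.

Power ≈ 0.625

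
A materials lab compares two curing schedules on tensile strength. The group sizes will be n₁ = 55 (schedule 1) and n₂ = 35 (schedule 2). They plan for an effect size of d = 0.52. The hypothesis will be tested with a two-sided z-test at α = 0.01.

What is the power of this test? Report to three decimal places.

Power ≈ 0.432

Noncentrality parameter: δ = d / √(1/n₁ + 1/n₂) = 0.52 / √(1/55 + 1/35) = 2.4049
Critical value for a two-sided test at α = 0.01: z_{α/2} = 2.576.
Power = Φ(δ − 2.576) + Φ(−δ − 2.576) = Φ(-0.171) + Φ(-4.981) = 0.4321 + 0.0000 = 0.4321.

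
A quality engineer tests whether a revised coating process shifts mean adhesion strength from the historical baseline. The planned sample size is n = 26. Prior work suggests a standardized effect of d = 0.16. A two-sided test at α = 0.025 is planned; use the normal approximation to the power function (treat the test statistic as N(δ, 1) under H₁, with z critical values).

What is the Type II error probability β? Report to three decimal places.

Noncentrality parameter: δ = d·√n = 0.16 × √26 = 0.8158
Critical value for a two-sided test at α = 0.025: z_{α/2} = 2.241.
Power = Φ(δ − 2.241) + Φ(−δ − 2.241) = Φ(-1.426) + Φ(-3.057) = 0.0770 + 0.0011 = 0.0781.
Type II error: β = 1 − power = 1 − 0.0781 = 0.9219.

β ≈ 0.922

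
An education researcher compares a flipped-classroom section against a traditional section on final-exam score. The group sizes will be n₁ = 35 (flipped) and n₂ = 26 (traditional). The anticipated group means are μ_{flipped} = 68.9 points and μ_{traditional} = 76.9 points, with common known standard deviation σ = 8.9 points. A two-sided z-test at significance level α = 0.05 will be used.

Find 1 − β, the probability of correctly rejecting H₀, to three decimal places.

Standardized effect: d = |μ_{flipped} − μ_{traditional}| / σ = |68.9 − 76.9| / 8.9 = 0.8989
Noncentrality parameter: δ = d / √(1/n₁ + 1/n₂) = 0.8989 / √(1/35 + 1/26) = 3.4718
Critical value for a two-sided test at α = 0.05: z_{α/2} = 1.960.
Power = Φ(δ − 1.960) + Φ(−δ − 1.960) = Φ(1.512) + Φ(-5.432) = 0.9347 + 0.0000 = 0.9347.

Power ≈ 0.935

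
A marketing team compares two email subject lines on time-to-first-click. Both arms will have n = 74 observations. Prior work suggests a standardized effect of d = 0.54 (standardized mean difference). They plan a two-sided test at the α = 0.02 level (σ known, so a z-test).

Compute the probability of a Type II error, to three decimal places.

Noncentrality parameter: δ = d·√(n/2) = 0.54 × √(74/2) = 3.2847
Two-sided α = 0.02 → critical value z_{0.01} = 2.326.
Power = Φ(δ − 2.326) + Φ(−δ − 2.326) = Φ(0.958) + Φ(-5.611) = 0.8311 + 0.0000 = 0.8311.
Type II error: β = 1 − power = 1 − 0.8311 = 0.1689.

β ≈ 0.169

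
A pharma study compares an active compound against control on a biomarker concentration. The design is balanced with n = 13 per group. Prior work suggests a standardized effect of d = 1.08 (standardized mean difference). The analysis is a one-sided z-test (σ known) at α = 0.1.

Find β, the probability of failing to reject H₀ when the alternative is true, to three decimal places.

β ≈ 0.071

Noncentrality parameter: δ = d·√(n/2) = 1.08 × √(13/2) = 2.7535
One-sided α = 0.1 → critical value z_{0.1} = 1.282.
Power = Φ(δ − 1.282) = Φ(1.472) = 0.9295.
Type II error: β = 1 − power = 1 − 0.9295 = 0.0705.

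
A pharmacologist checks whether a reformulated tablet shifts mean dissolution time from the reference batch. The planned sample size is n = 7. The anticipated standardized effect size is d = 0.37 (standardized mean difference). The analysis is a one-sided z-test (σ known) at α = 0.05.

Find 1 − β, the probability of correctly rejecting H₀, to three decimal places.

Noncentrality parameter: δ = d·√n = 0.37 × √7 = 0.9789
Critical value for a one-sided test at α = 0.05: z_α = 1.645.
Power = Φ(δ − 1.645) = Φ(-0.666) = 0.2527.

Power ≈ 0.253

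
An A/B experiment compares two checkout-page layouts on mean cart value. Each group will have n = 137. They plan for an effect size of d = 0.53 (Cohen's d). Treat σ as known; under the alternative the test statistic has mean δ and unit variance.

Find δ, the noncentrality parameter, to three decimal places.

The noncentrality parameter scales effect size by the design's sample-size factor: δ = d·√(n/2) = 0.53 × √(137/2) = 4.3865

δ ≈ 4.387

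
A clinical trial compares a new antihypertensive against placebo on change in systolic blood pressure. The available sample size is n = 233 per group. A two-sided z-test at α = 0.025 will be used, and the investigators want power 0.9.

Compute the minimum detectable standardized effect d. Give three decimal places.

Need Φ(δ − 2.241) = 0.9, so δ = 2.241 + 1.282 = 3.523.
(Lower-tail contribution to power is negligible for δ > 0.)
δ = d·√(n/2) ⇒ d = δ/√(n/2) = 3.523/√(233/2) = 0.3264.

d ≈ 0.326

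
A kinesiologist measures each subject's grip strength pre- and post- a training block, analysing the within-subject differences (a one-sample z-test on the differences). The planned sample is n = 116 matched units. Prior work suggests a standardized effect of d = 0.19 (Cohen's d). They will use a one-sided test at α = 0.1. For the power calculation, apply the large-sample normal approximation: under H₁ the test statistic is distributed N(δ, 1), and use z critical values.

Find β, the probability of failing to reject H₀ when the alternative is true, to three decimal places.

β ≈ 0.222

Noncentrality parameter: δ = d·√n = 0.19 × √116 = 2.0464
Critical value for a one-sided test at α = 0.1: z_α = 1.282.
Power = P(Z > 1.282 − δ) = Φ(0.765) = 0.7778.
Type II error: β = 1 − power = 1 − 0.7778 = 0.2222.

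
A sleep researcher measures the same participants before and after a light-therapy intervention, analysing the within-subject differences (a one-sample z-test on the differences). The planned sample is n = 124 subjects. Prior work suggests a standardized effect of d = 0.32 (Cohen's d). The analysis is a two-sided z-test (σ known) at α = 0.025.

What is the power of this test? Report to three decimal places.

Power ≈ 0.907

Noncentrality parameter: δ = d·√n = 0.32 × √124 = 3.5634
Two-sided α = 0.025 → critical value z_{0.0125} = 2.241.
Power = Φ(δ − 2.241) + Φ(−δ − 2.241) = Φ(1.322) + Φ(-5.805) = 0.9069 + 0.0000 = 0.9069.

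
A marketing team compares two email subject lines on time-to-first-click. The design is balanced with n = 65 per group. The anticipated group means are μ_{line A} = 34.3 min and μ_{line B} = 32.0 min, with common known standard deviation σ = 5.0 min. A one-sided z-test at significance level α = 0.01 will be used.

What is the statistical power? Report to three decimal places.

Standardized effect: d = |μ_{line A} − μ_{line B}| / σ = |34.3 − 32.0| / 5.0 = 0.4600
Noncentrality parameter: δ = d·√(n/2) = 0.4600 × √(65/2) = 2.6224
Critical value for a one-sided test at α = 0.01: z_α = 2.326.
Power = Φ(δ − 2.326) = Φ(0.296) = 0.6164.

Power ≈ 0.616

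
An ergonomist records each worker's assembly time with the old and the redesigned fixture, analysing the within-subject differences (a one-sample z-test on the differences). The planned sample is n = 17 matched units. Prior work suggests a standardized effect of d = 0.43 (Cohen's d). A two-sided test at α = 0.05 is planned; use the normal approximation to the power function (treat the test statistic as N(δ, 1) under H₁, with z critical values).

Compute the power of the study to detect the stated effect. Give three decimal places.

Power ≈ 0.426

Noncentrality parameter: δ = d·√n = 0.43 × √17 = 1.7729
Critical value for a two-sided test at α = 0.05: z_{α/2} = 1.960.
Power = Φ(δ − 1.960) + Φ(−δ − 1.960) = Φ(-0.187) + Φ(-3.733) = 0.4258 + 0.0001 = 0.4259.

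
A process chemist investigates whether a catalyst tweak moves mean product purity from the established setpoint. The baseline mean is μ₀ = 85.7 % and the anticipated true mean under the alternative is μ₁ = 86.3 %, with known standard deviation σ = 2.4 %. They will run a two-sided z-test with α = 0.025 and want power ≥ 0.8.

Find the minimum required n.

Standardized effect: d = |μ₁ − μ₀| / σ = |86.3 − 85.7| / 2.4 = 0.2500
For power 0.8 need Φ(δ − z_{0.0125}) = 0.8, so δ = z_{0.0125} + z_{0.20} = 2.241 + 0.842 = 3.083.
(Ignoring the negligible lower-tail rejection probability gives the usual closed-form inversion.)
δ = d·√n ⇒ n = (δ/d)² = (3.083 / 0.2500)² = 152.08.
Round up to the next whole unit.

n = 153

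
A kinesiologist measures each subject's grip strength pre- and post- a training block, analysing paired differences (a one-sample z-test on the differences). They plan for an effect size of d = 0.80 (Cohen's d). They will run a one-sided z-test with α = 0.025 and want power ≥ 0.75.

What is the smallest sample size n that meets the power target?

n = 11

Set Φ(δ − 1.960) = 0.75; then δ − 1.960 = Φ⁻¹(0.75) = 0.674, giving δ = 2.634.
δ = d·√n ⇒ n = (δ/d)² = (2.634 / 0.80)² = 10.84.
Rounding up, n = 11.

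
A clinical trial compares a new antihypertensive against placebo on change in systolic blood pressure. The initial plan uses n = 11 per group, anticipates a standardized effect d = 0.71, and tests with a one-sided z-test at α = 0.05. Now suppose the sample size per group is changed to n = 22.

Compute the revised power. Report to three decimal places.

Power ≈ 0.761

With n = 22 per group: δ = d·√(n/2) = 0.71 × √(22/2) = 2.3548. Critical value z_{0.05} = 1.645.
Revised power = P(Z > 1.645 − δ) = Φ(0.710) = 0.7611.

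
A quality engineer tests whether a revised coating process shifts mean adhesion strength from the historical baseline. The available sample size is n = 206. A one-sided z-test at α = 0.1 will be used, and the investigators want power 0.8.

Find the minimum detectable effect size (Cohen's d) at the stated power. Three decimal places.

d ≈ 0.148

Need Φ(δ − 1.282) = 0.8, so δ = 1.282 + 0.842 = 2.123.
δ = d·√n ⇒ d = δ/√n = 2.123/√206 = 0.1479.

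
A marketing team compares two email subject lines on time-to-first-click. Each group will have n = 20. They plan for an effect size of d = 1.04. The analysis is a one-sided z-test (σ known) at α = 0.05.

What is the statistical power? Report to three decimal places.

Power ≈ 0.950

Noncentrality parameter: δ = d·√(n/2) = 1.04 × √(20/2) = 3.2888
One-sided α = 0.05 → critical value z_{0.05} = 1.645.
Power = P(Z > 1.645 − δ) = Φ(1.644) = 0.9499.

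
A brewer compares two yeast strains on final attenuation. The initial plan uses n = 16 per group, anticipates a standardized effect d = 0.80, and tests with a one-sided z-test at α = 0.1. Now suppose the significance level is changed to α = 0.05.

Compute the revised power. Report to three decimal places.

Power ≈ 0.732

δ = d·√(n/2) = 0.80 × √(16/2) = 2.2627 (unchanged). New critical value: z_{0.05} = 1.645.
Revised power = P(Z > 1.645 − δ) = Φ(0.618) = 0.7317.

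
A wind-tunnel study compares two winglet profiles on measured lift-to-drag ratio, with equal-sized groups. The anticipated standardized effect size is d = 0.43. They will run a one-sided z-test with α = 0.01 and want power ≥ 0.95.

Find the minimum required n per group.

n = 171 per group

For power 0.95 need Φ(δ − z_{0.01}) = 0.95, so δ = z_{0.01} + z_{0.05} = 2.326 + 1.645 = 3.971.
δ = d·√(n/2) ⇒ n = 2(δ/d)² = 2 × (3.971 / 0.43)² = 170.58.
Rounding up, n = 171 per group.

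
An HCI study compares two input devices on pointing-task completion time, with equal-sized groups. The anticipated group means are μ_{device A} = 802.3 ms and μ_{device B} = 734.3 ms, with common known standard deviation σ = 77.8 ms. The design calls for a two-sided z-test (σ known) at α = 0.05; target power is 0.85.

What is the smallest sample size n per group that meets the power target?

Standardized effect: d = |μ_{device A} − μ_{device B}| / σ = |802.3 − 734.3| / 77.8 = 0.8740
Set Φ(δ − 1.960) = 0.85; then δ − 1.960 = Φ⁻¹(0.85) = 1.036, giving δ = 2.996.
(Ignoring the negligible lower-tail rejection probability gives the usual closed-form inversion.)
δ = d·√(n/2) ⇒ n = 2(δ/d)² = 2 × (2.996 / 0.8740)² = 23.51.
Rounding up, n = 24 per group.

n = 24 per group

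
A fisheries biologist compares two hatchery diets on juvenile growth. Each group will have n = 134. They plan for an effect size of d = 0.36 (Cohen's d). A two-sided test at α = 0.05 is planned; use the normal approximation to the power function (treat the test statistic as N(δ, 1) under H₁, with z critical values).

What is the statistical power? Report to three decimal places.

Power ≈ 0.838

Noncentrality parameter: δ = d·√(n/2) = 0.36 × √(134/2) = 2.9467
Critical value for a two-sided test at α = 0.05: z_{α/2} = 1.960.
Power = Φ(δ − 1.960) + Φ(−δ − 1.960) = Φ(0.987) + Φ(-4.907) = 0.8381 + 0.0000 = 0.8381.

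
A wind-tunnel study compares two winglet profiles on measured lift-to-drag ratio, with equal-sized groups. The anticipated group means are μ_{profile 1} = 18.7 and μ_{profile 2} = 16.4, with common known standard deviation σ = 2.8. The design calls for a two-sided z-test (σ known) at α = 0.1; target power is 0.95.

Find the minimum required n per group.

Standardized effect: d = |μ_{profile 1} − μ_{profile 2}| / σ = |18.7 − 16.4| / 2.8 = 0.8214
Set Φ(δ − 1.645) = 0.95; then δ − 1.645 = Φ⁻¹(0.95) = 1.645, giving δ = 3.290.
(Ignoring the negligible lower-tail rejection probability gives the usual closed-form inversion.)
δ = d·√(n/2) ⇒ n = 2(δ/d)² = 2 × (3.290 / 0.8214)² = 32.08.
Rounding up, n = 33 per group.

n = 33 per group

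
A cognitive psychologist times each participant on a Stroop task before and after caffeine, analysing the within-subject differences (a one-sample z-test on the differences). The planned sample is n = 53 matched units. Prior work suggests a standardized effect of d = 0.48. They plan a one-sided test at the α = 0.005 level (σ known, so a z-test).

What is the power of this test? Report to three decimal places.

Noncentrality parameter: δ = d·√n = 0.48 × √53 = 3.4945
Critical value for a one-sided test at α = 0.005: z_α = 2.576.
Power = P(Z > 2.576 − δ) = Φ(0.919) = 0.8209.

Power ≈ 0.821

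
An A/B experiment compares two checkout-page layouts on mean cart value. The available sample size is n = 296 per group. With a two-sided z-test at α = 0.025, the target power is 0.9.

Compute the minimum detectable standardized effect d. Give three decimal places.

d ≈ 0.290

Need Φ(δ − 2.241) = 0.9, so δ = 2.241 + 1.282 = 3.523.
(The second rejection-region term Φ(−δ − z_{α/2}) is negligible and dropped.)
δ = d·√(n/2) ⇒ d = δ/√(n/2) = 3.523/√(296/2) = 0.2896.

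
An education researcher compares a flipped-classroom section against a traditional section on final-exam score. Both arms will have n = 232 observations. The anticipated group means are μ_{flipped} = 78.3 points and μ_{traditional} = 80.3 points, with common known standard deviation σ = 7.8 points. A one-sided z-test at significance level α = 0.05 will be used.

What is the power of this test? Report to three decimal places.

Power ≈ 0.868

Standardized effect: d = |μ_{flipped} − μ_{traditional}| / σ = |78.3 − 80.3| / 7.8 = 0.2564
Noncentrality parameter: δ = d·√(n/2) = 0.2564 × √(232/2) = 2.7616
One-sided α = 0.05 → critical value z_{0.05} = 1.645.
Power = P(Z > 1.645 − δ) = Φ(1.117) = 0.8680.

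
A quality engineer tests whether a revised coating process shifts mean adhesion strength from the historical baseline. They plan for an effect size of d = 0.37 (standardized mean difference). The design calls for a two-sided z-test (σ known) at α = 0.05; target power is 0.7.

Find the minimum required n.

For power 0.7 need Φ(δ − z_{0.025}) = 0.7, so δ = z_{0.025} + z_{0.30} = 1.960 + 0.524 = 2.484.
(For δ > 0 the lower-tail rejection region contributes negligibly to power, so the one-term inversion is standard.)
δ = d·√n ⇒ n = (δ/d)² = (2.484 / 0.37)² = 45.08.
Rounding up, n = 46.

n = 46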